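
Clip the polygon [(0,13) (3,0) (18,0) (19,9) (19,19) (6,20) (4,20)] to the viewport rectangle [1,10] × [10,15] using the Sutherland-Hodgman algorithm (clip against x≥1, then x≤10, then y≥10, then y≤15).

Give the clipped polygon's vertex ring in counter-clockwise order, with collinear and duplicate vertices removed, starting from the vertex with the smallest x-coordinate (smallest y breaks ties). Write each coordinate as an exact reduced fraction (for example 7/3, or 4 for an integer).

1. After x ≥ 1: [(1,59/4) (1,26/3) (3,0) (18,0) (19,9) (19,19) (6,20) (4,20)]
2. After x ≤ 10: [(1,59/4) (1,26/3) (3,0) (10,0) (10,256/13) (6,20) (4,20)]
3. After y ≥ 10: [(1,59/4) (1,10) (10,10) (10,256/13) (6,20) (4,20)]
4. After y ≤ 15: [(8/7,15) (1,59/4) (1,10) (10,10) (10,15)]
5. Canonical ring: [(1,10) (10,10) (10,15) (8/7,15) (1,59/4)]

Clipped polygon: [(1,10) (10,10) (10,15) (8/7,15) (1,59/4)]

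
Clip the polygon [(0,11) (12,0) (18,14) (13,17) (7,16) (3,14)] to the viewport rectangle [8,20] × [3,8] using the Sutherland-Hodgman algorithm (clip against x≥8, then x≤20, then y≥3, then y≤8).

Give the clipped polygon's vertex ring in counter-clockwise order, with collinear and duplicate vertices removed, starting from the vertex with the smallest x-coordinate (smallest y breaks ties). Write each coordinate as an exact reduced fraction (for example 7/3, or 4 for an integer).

Clipped polygon: [(8,11/3) (96/11,3) (93/7,3) (108/7,8) (8,8)]

1. After x ≥ 8: [(8,11/3) (12,0) (18,14) (13,17) (8,97/6)]
2. After x ≤ 20: [(8,11/3) (12,0) (18,14) (13,17) (8,97/6)]
3. After y ≥ 3: [(8,11/3) (96/11,3) (93/7,3) (18,14) (13,17) (8,97/6)]
4. After y ≤ 8: [(8,8) (8,11/3) (96/11,3) (93/7,3) (108/7,8)]
5. Canonical ring: [(8,11/3) (96/11,3) (93/7,3) (108/7,8) (8,8)]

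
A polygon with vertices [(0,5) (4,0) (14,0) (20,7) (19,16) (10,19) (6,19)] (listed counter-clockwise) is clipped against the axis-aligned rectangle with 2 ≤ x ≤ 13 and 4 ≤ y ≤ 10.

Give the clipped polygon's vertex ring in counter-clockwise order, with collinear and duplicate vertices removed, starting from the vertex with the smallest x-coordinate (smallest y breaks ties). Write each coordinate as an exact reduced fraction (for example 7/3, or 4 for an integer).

1. After x ≥ 2: [(2,29/3) (2,5/2) (4,0) (14,0) (20,7) (19,16) (10,19) (6,19)]
2. After x ≤ 13: [(2,29/3) (2,5/2) (4,0) (13,0) (13,18) (10,19) (6,19)]
3. After y ≥ 4: [(2,29/3) (2,4) (13,4) (13,18) (10,19) (6,19)]
4. After y ≤ 10: [(15/7,10) (2,29/3) (2,4) (13,4) (13,10)]
5. Canonical ring: [(2,4) (13,4) (13,10) (15/7,10) (2,29/3)]

Clipped polygon: [(2,4) (13,4) (13,10) (15/7,10) (2,29/3)]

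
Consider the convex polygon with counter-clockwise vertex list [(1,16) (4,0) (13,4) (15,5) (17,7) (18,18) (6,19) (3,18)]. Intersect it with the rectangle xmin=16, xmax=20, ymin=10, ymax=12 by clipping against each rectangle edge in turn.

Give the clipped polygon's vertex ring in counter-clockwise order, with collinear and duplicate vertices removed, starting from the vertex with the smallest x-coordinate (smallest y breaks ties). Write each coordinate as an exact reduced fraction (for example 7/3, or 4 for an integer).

1. After x ≥ 16: [(16,6) (17,7) (18,18) (16,109/6)]
2. After x ≤ 20: [(16,6) (17,7) (18,18) (16,109/6)]
3. After y ≥ 10: [(16,10) (190/11,10) (18,18) (16,109/6)]
4. After y ≤ 12: [(16,12) (16,10) (190/11,10) (192/11,12)]
5. Canonical ring: [(16,10) (190/11,10) (192/11,12) (16,12)]

Clipped polygon: [(16,10) (190/11,10) (192/11,12) (16,12)]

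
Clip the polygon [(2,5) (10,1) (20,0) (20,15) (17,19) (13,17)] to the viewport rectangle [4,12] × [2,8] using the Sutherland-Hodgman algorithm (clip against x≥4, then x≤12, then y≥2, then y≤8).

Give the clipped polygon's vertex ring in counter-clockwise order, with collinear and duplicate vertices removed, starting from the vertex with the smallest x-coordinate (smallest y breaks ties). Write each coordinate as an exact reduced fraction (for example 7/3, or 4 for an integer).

Clipped polygon: [(4,4) (8,2) (12,2) (12,8) (19/4,8) (4,79/11)]

1. After x ≥ 4: [(4,79/11) (4,4) (10,1) (20,0) (20,15) (17,19) (13,17)]
2. After x ≤ 12: [(12,175/11) (4,79/11) (4,4) (10,1) (12,4/5)]
3. After y ≥ 2: [(12,2) (12,175/11) (4,79/11) (4,4) (8,2)]
4. After y ≤ 8: [(12,2) (12,8) (19/4,8) (4,79/11) (4,4) (8,2)]
5. Canonical ring: [(4,4) (8,2) (12,2) (12,8) (19/4,8) (4,79/11)]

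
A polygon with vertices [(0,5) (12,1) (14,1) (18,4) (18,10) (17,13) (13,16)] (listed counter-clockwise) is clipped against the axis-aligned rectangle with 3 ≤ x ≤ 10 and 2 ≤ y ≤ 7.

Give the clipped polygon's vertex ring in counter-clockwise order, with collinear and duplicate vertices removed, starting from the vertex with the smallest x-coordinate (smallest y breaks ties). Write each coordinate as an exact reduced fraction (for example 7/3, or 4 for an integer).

1. After x ≥ 3: [(3,98/13) (3,4) (12,1) (14,1) (18,4) (18,10) (17,13) (13,16)]
2. After x ≤ 10: [(10,175/13) (3,98/13) (3,4) (10,5/3)]
3. After y ≥ 2: [(10,2) (10,175/13) (3,98/13) (3,4) (9,2)]
4. After y ≤ 7: [(10,2) (10,7) (3,7) (3,4) (9,2)]
5. Canonical ring: [(3,4) (9,2) (10,2) (10,7) (3,7)]

Clipped polygon: [(3,4) (9,2) (10,2) (10,7) (3,7)]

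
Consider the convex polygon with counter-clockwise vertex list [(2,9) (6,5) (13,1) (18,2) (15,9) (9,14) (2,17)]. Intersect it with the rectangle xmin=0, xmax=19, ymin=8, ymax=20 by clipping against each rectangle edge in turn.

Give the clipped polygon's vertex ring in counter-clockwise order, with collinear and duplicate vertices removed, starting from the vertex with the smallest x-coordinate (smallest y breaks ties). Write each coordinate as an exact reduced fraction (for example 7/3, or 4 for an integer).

Clipped polygon: [(2,9) (3,8) (108/7,8) (15,9) (9,14) (2,17)]

1. After x ≥ 0: [(2,9) (6,5) (13,1) (18,2) (15,9) (9,14) (2,17)]
2. After x ≤ 19: [(2,9) (6,5) (13,1) (18,2) (15,9) (9,14) (2,17)]
3. After y ≥ 8: [(2,9) (3,8) (108/7,8) (15,9) (9,14) (2,17)]
4. After y ≤ 20: [(2,9) (3,8) (108/7,8) (15,9) (9,14) (2,17)]
5. Canonical ring: [(2,9) (3,8) (108/7,8) (15,9) (9,14) (2,17)]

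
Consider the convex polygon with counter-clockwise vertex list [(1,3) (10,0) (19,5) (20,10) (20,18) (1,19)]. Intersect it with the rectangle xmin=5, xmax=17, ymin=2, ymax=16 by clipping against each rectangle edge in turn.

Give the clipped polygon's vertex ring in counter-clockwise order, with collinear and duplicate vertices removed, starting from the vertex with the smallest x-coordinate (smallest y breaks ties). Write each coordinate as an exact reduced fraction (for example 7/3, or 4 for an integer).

1. After x ≥ 5: [(5,5/3) (10,0) (19,5) (20,10) (20,18) (5,357/19)]
2. After x ≤ 17: [(5,5/3) (10,0) (17,35/9) (17,345/19) (5,357/19)]
3. After y ≥ 2: [(5,2) (68/5,2) (17,35/9) (17,345/19) (5,357/19)]
4. After y ≤ 16: [(5,16) (5,2) (68/5,2) (17,35/9) (17,16)]
5. Canonical ring: [(5,2) (68/5,2) (17,35/9) (17,16) (5,16)]

Clipped polygon: [(5,2) (68/5,2) (17,35/9) (17,16) (5,16)]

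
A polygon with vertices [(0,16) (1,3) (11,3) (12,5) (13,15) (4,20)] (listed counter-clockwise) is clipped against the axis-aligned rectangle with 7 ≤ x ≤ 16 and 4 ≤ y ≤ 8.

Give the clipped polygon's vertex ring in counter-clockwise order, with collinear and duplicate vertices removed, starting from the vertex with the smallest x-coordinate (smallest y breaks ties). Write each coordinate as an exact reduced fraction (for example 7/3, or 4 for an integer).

1. After x ≥ 7: [(7,3) (11,3) (12,5) (13,15) (7,55/3)]
2. After x ≤ 16: [(7,3) (11,3) (12,5) (13,15) (7,55/3)]
3. After y ≥ 4: [(7,4) (23/2,4) (12,5) (13,15) (7,55/3)]
4. After y ≤ 8: [(7,8) (7,4) (23/2,4) (12,5) (123/10,8)]
5. Canonical ring: [(7,4) (23/2,4) (12,5) (123/10,8) (7,8)]

Clipped polygon: [(7,4) (23/2,4) (12,5) (123/10,8) (7,8)]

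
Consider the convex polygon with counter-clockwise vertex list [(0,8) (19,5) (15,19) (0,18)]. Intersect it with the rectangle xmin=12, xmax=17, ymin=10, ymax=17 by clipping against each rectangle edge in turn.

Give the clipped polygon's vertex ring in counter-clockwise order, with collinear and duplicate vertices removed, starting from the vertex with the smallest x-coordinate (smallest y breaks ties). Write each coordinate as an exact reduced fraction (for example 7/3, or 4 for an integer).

Clipped polygon: [(12,10) (17,10) (17,12) (109/7,17) (12,17)]

1. After x ≥ 12: [(12,116/19) (19,5) (15,19) (12,94/5)]
2. After x ≤ 17: [(12,116/19) (17,101/19) (17,12) (15,19) (12,94/5)]
3. After y ≥ 10: [(12,10) (17,10) (17,12) (15,19) (12,94/5)]
4. After y ≤ 17: [(12,17) (12,10) (17,10) (17,12) (109/7,17)]
5. Canonical ring: [(12,10) (17,10) (17,12) (109/7,17) (12,17)]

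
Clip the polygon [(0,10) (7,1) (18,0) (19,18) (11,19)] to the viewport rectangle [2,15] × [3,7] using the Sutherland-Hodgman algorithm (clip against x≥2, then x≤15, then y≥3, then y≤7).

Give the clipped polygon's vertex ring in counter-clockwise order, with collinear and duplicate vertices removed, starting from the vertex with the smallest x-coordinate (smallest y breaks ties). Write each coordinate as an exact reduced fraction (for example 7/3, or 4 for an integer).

1. After x ≥ 2: [(2,128/11) (2,52/7) (7,1) (18,0) (19,18) (11,19)]
2. After x ≤ 15: [(2,128/11) (2,52/7) (7,1) (15,3/11) (15,37/2) (11,19)]
3. After y ≥ 3: [(2,128/11) (2,52/7) (49/9,3) (15,3) (15,37/2) (11,19)]
4. After y ≤ 7: [(7/3,7) (49/9,3) (15,3) (15,7)]
5. Canonical ring: [(7/3,7) (49/9,3) (15,3) (15,7)]

Clipped polygon: [(7/3,7) (49/9,3) (15,3) (15,7)]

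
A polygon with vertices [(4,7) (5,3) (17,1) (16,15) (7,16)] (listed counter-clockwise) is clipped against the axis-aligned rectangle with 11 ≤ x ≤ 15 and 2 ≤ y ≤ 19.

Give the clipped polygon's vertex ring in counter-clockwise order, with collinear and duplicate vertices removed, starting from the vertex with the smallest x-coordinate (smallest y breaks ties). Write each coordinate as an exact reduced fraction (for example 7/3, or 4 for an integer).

Clipped polygon: [(11,2) (15,2) (15,136/9) (11,140/9)]

1. After x ≥ 11: [(11,2) (17,1) (16,15) (11,140/9)]
2. After x ≤ 15: [(11,2) (15,4/3) (15,136/9) (11,140/9)]
3. After y ≥ 2: [(11,2) (11,2) (15,2) (15,136/9) (11,140/9)]
4. After y ≤ 19: [(11,2) (11,2) (15,2) (15,136/9) (11,140/9)]
5. Canonical ring: [(11,2) (15,2) (15,136/9) (11,140/9)]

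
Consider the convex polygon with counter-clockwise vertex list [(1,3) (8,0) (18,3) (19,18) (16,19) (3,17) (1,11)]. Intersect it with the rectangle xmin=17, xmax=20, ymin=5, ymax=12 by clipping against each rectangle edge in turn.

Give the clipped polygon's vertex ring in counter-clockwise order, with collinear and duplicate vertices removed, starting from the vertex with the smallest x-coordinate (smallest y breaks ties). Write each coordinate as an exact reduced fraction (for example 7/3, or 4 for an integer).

1. After x ≥ 17: [(17,27/10) (18,3) (19,18) (17,56/3)]
2. After x ≤ 20: [(17,27/10) (18,3) (19,18) (17,56/3)]
3. After y ≥ 5: [(17,5) (272/15,5) (19,18) (17,56/3)]
4. After y ≤ 12: [(17,12) (17,5) (272/15,5) (93/5,12)]
5. Canonical ring: [(17,5) (272/15,5) (93/5,12) (17,12)]

Clipped polygon: [(17,5) (272/15,5) (93/5,12) (17,12)]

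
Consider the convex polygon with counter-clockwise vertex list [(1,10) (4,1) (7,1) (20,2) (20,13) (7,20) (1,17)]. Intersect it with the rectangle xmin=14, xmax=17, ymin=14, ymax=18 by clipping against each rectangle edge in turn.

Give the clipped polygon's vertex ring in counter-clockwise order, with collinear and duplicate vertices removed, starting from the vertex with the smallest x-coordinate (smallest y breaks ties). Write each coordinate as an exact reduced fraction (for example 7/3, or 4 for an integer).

Clipped polygon: [(14,14) (17,14) (17,190/13) (14,211/13)]

1. After x ≥ 14: [(14,20/13) (20,2) (20,13) (14,211/13)]
2. After x ≤ 17: [(14,20/13) (17,23/13) (17,190/13) (14,211/13)]
3. After y ≥ 14: [(14,14) (17,14) (17,190/13) (14,211/13)]
4. After y ≤ 18: [(14,14) (17,14) (17,190/13) (14,211/13)]
5. Canonical ring: [(14,14) (17,14) (17,190/13) (14,211/13)]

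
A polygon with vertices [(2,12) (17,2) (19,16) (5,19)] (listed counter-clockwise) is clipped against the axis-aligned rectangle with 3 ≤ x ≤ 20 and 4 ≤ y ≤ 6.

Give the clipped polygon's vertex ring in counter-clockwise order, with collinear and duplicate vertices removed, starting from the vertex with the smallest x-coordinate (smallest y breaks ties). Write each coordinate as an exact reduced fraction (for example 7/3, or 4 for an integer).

Clipped polygon: [(11,6) (14,4) (121/7,4) (123/7,6)]

1. After x ≥ 3: [(3,43/3) (3,34/3) (17,2) (19,16) (5,19)]
2. After x ≤ 20: [(3,43/3) (3,34/3) (17,2) (19,16) (5,19)]
3. After y ≥ 4: [(3,43/3) (3,34/3) (14,4) (121/7,4) (19,16) (5,19)]
4. After y ≤ 6: [(11,6) (14,4) (121/7,4) (123/7,6)]
5. Canonical ring: [(11,6) (14,4) (121/7,4) (123/7,6)]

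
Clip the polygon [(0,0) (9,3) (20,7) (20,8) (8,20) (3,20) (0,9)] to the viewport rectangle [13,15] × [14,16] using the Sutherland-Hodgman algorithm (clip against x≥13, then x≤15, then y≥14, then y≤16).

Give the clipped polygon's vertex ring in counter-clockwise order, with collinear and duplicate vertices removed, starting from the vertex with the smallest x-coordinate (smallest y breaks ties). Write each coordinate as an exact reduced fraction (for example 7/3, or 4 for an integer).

1. After x ≥ 13: [(13,49/11) (20,7) (20,8) (13,15)]
2. After x ≤ 15: [(13,49/11) (15,57/11) (15,13) (13,15)]
3. After y ≥ 14: [(13,14) (14,14) (13,15)]
4. After y ≤ 16: [(13,14) (14,14) (13,15)]
5. Canonical ring: [(13,14) (14,14) (13,15)]

Clipped polygon: [(13,14) (14,14) (13,15)]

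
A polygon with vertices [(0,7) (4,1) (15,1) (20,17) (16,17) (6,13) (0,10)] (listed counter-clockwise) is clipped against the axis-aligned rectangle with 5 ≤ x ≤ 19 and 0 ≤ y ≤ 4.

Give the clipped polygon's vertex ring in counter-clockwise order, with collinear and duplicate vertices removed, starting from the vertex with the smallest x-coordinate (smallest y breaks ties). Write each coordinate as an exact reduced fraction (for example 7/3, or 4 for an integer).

Clipped polygon: [(5,1) (15,1) (255/16,4) (5,4)]

1. After x ≥ 5: [(5,1) (15,1) (20,17) (16,17) (6,13) (5,25/2)]
2. After x ≤ 19: [(5,1) (15,1) (19,69/5) (19,17) (16,17) (6,13) (5,25/2)]
3. After y ≥ 0: [(5,1) (15,1) (19,69/5) (19,17) (16,17) (6,13) (5,25/2)]
4. After y ≤ 4: [(5,4) (5,1) (15,1) (255/16,4)]
5. Canonical ring: [(5,1) (15,1) (255/16,4) (5,4)]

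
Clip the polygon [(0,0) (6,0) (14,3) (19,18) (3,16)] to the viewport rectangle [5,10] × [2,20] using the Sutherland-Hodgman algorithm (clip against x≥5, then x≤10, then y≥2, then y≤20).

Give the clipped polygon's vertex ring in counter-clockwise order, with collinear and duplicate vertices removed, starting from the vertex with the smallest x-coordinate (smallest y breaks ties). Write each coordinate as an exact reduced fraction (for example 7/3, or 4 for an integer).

1. After x ≥ 5: [(5,0) (6,0) (14,3) (19,18) (5,65/4)]
2. After x ≤ 10: [(5,0) (6,0) (10,3/2) (10,135/8) (5,65/4)]
3. After y ≥ 2: [(5,2) (10,2) (10,135/8) (5,65/4)]
4. After y ≤ 20: [(5,2) (10,2) (10,135/8) (5,65/4)]
5. Canonical ring: [(5,2) (10,2) (10,135/8) (5,65/4)]

Clipped polygon: [(5,2) (10,2) (10,135/8) (5,65/4)]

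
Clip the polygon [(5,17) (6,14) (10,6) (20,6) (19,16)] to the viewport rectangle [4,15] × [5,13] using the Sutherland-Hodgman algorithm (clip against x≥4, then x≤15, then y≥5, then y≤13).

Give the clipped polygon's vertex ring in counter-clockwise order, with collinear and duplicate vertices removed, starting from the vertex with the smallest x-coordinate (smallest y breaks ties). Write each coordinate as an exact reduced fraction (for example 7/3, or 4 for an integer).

1. After x ≥ 4: [(5,17) (6,14) (10,6) (20,6) (19,16)]
2. After x ≤ 15: [(15,114/7) (5,17) (6,14) (10,6) (15,6)]
3. After y ≥ 5: [(15,114/7) (5,17) (6,14) (10,6) (15,6)]
4. After y ≤ 13: [(15,13) (13/2,13) (10,6) (15,6)]
5. Canonical ring: [(13/2,13) (10,6) (15,6) (15,13)]

Clipped polygon: [(13/2,13) (10,6) (15,6) (15,13)]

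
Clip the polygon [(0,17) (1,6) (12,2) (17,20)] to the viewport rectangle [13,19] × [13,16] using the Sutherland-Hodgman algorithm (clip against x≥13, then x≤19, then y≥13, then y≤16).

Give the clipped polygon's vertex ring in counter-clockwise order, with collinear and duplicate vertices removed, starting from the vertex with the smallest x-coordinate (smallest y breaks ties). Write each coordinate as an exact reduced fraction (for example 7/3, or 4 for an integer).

Clipped polygon: [(13,13) (271/18,13) (143/9,16) (13,16)]

1. After x ≥ 13: [(13,328/17) (13,28/5) (17,20)]
2. After x ≤ 19: [(13,328/17) (13,28/5) (17,20)]
3. After y ≥ 13: [(13,328/17) (13,13) (271/18,13) (17,20)]
4. After y ≤ 16: [(13,16) (13,13) (271/18,13) (143/9,16)]
5. Canonical ring: [(13,13) (271/18,13) (143/9,16) (13,16)]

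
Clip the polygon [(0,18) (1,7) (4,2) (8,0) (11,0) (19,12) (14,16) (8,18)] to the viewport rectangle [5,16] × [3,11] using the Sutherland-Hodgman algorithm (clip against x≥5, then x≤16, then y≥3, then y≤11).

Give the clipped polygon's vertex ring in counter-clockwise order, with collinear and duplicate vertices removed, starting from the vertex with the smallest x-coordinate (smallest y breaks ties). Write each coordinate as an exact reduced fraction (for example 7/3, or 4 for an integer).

1. After x ≥ 5: [(5,18) (5,3/2) (8,0) (11,0) (19,12) (14,16) (8,18)]
2. After x ≤ 16: [(5,18) (5,3/2) (8,0) (11,0) (16,15/2) (16,72/5) (14,16) (8,18)]
3. After y ≥ 3: [(5,18) (5,3) (13,3) (16,15/2) (16,72/5) (14,16) (8,18)]
4. After y ≤ 11: [(5,11) (5,3) (13,3) (16,15/2) (16,11)]
5. Canonical ring: [(5,3) (13,3) (16,15/2) (16,11) (5,11)]

Clipped polygon: [(5,3) (13,3) (16,15/2) (16,11) (5,11)]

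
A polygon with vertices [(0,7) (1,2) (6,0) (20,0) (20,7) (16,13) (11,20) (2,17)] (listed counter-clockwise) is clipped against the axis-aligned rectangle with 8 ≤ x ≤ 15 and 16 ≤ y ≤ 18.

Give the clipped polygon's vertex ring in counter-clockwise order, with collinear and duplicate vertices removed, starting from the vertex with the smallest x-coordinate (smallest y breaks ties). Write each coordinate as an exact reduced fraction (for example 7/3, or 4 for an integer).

1. After x ≥ 8: [(8,0) (20,0) (20,7) (16,13) (11,20) (8,19)]
2. After x ≤ 15: [(8,0) (15,0) (15,72/5) (11,20) (8,19)]
3. After y ≥ 16: [(8,16) (97/7,16) (11,20) (8,19)]
4. After y ≤ 18: [(8,18) (8,16) (97/7,16) (87/7,18)]
5. Canonical ring: [(8,16) (97/7,16) (87/7,18) (8,18)]

Clipped polygon: [(8,16) (97/7,16) (87/7,18) (8,18)]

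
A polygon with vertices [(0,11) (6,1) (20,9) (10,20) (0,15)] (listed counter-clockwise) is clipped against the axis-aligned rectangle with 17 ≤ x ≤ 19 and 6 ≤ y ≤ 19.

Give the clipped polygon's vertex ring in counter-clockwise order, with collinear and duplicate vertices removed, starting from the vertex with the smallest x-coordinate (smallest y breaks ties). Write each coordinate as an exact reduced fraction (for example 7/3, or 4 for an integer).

1. After x ≥ 17: [(17,51/7) (20,9) (17,123/10)]
2. After x ≤ 19: [(17,51/7) (19,59/7) (19,101/10) (17,123/10)]
3. After y ≥ 6: [(17,51/7) (19,59/7) (19,101/10) (17,123/10)]
4. After y ≤ 19: [(17,51/7) (19,59/7) (19,101/10) (17,123/10)]
5. Canonical ring: [(17,51/7) (19,59/7) (19,101/10) (17,123/10)]

Clipped polygon: [(17,51/7) (19,59/7) (19,101/10) (17,123/10)]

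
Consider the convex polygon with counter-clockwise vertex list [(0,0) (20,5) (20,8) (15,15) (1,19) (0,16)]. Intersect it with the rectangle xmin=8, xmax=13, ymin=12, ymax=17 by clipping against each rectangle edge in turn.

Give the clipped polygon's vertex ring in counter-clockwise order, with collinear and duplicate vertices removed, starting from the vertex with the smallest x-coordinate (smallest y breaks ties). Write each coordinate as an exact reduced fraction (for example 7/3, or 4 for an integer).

Clipped polygon: [(8,12) (13,12) (13,109/7) (8,17)]

1. After x ≥ 8: [(8,2) (20,5) (20,8) (15,15) (8,17)]
2. After x ≤ 13: [(8,2) (13,13/4) (13,109/7) (8,17)]
3. After y ≥ 12: [(8,12) (13,12) (13,109/7) (8,17)]
4. After y ≤ 17: [(8,12) (13,12) (13,109/7) (8,17)]
5. Canonical ring: [(8,12) (13,12) (13,109/7) (8,17)]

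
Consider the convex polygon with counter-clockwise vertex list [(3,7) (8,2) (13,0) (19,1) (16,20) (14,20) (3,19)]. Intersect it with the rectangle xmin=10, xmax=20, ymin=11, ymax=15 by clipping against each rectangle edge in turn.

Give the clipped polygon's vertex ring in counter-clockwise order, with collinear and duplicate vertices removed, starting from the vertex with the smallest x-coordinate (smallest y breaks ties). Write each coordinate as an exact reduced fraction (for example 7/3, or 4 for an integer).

1. After x ≥ 10: [(10,6/5) (13,0) (19,1) (16,20) (14,20) (10,216/11)]
2. After x ≤ 20: [(10,6/5) (13,0) (19,1) (16,20) (14,20) (10,216/11)]
3. After y ≥ 11: [(10,11) (331/19,11) (16,20) (14,20) (10,216/11)]
4. After y ≤ 15: [(10,15) (10,11) (331/19,11) (319/19,15)]
5. Canonical ring: [(10,11) (331/19,11) (319/19,15) (10,15)]

Clipped polygon: [(10,11) (331/19,11) (319/19,15) (10,15)]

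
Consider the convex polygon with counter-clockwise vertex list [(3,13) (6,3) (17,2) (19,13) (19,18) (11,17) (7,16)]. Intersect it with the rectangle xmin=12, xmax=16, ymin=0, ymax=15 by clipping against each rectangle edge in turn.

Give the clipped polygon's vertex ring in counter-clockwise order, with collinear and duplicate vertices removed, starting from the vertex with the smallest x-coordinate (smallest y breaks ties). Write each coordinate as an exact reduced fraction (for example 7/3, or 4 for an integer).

Clipped polygon: [(12,27/11) (16,23/11) (16,15) (12,15)]

1. After x ≥ 12: [(12,27/11) (17,2) (19,13) (19,18) (12,137/8)]
2. After x ≤ 16: [(12,27/11) (16,23/11) (16,141/8) (12,137/8)]
3. After y ≥ 0: [(12,27/11) (16,23/11) (16,141/8) (12,137/8)]
4. After y ≤ 15: [(12,15) (12,27/11) (16,23/11) (16,15)]
5. Canonical ring: [(12,27/11) (16,23/11) (16,15) (12,15)]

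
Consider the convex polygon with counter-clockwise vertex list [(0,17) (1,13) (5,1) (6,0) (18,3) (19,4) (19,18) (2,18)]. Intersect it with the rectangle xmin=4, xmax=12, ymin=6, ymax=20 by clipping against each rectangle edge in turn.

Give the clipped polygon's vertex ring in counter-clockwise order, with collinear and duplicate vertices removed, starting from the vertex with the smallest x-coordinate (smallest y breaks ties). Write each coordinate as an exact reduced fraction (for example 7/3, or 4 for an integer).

1. After x ≥ 4: [(4,4) (5,1) (6,0) (18,3) (19,4) (19,18) (4,18)]
2. After x ≤ 12: [(4,4) (5,1) (6,0) (12,3/2) (12,18) (4,18)]
3. After y ≥ 6: [(4,6) (12,6) (12,18) (4,18)]
4. After y ≤ 20: [(4,6) (12,6) (12,18) (4,18)]
5. Canonical ring: [(4,6) (12,6) (12,18) (4,18)]

Clipped polygon: [(4,6) (12,6) (12,18) (4,18)]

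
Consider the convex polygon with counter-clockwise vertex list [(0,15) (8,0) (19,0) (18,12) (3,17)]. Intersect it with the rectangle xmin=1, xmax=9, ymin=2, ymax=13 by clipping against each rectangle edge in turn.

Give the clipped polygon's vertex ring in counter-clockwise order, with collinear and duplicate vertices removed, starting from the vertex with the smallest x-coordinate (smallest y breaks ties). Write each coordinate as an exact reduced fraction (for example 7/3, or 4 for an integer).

Clipped polygon: [(16/15,13) (104/15,2) (9,2) (9,13)]

1. After x ≥ 1: [(1,47/3) (1,105/8) (8,0) (19,0) (18,12) (3,17)]
2. After x ≤ 9: [(1,47/3) (1,105/8) (8,0) (9,0) (9,15) (3,17)]
3. After y ≥ 2: [(1,47/3) (1,105/8) (104/15,2) (9,2) (9,15) (3,17)]
4. After y ≤ 13: [(16/15,13) (104/15,2) (9,2) (9,13)]
5. Canonical ring: [(16/15,13) (104/15,2) (9,2) (9,13)]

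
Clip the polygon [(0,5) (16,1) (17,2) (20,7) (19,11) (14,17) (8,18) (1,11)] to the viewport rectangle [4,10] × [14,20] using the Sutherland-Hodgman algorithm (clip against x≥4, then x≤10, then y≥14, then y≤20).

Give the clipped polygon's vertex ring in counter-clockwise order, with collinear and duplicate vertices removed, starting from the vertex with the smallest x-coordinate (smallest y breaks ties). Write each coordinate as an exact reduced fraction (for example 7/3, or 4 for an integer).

Clipped polygon: [(4,14) (10,14) (10,53/3) (8,18)]

1. After x ≥ 4: [(4,4) (16,1) (17,2) (20,7) (19,11) (14,17) (8,18) (4,14)]
2. After x ≤ 10: [(4,4) (10,5/2) (10,53/3) (8,18) (4,14)]
3. After y ≥ 14: [(4,14) (10,14) (10,53/3) (8,18) (4,14)]
4. After y ≤ 20: [(4,14) (10,14) (10,53/3) (8,18) (4,14)]
5. Canonical ring: [(4,14) (10,14) (10,53/3) (8,18)]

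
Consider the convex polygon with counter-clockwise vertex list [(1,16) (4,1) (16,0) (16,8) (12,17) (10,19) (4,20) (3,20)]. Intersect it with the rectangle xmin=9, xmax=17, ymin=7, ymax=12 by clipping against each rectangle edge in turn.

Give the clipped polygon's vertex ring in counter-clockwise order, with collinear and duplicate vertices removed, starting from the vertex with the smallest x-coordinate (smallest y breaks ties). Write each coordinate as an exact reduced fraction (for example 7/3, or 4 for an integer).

1. After x ≥ 9: [(9,7/12) (16,0) (16,8) (12,17) (10,19) (9,115/6)]
2. After x ≤ 17: [(9,7/12) (16,0) (16,8) (12,17) (10,19) (9,115/6)]
3. After y ≥ 7: [(9,7) (16,7) (16,8) (12,17) (10,19) (9,115/6)]
4. After y ≤ 12: [(9,12) (9,7) (16,7) (16,8) (128/9,12)]
5. Canonical ring: [(9,7) (16,7) (16,8) (128/9,12) (9,12)]

Clipped polygon: [(9,7) (16,7) (16,8) (128/9,12) (9,12)]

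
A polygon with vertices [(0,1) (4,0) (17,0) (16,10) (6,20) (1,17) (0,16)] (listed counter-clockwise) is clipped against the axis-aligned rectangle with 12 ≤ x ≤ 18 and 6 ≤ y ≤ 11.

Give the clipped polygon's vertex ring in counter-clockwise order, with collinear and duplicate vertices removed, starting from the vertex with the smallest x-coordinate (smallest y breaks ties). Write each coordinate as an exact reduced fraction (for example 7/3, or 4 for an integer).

Clipped polygon: [(12,6) (82/5,6) (16,10) (15,11) (12,11)]

1. After x ≥ 12: [(12,0) (17,0) (16,10) (12,14)]
2. After x ≤ 18: [(12,0) (17,0) (16,10) (12,14)]
3. After y ≥ 6: [(12,6) (82/5,6) (16,10) (12,14)]
4. After y ≤ 11: [(12,11) (12,6) (82/5,6) (16,10) (15,11)]
5. Canonical ring: [(12,6) (82/5,6) (16,10) (15,11) (12,11)]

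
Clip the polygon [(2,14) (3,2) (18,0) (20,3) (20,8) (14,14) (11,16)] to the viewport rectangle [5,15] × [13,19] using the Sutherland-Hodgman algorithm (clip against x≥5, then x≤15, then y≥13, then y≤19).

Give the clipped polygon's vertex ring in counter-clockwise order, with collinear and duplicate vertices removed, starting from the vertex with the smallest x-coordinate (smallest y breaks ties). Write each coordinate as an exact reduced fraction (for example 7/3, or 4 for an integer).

1. After x ≥ 5: [(5,44/3) (5,26/15) (18,0) (20,3) (20,8) (14,14) (11,16)]
2. After x ≤ 15: [(5,44/3) (5,26/15) (15,2/5) (15,13) (14,14) (11,16)]
3. After y ≥ 13: [(5,44/3) (5,13) (15,13) (15,13) (14,14) (11,16)]
4. After y ≤ 19: [(5,44/3) (5,13) (15,13) (15,13) (14,14) (11,16)]
5. Canonical ring: [(5,13) (15,13) (14,14) (11,16) (5,44/3)]

Clipped polygon: [(5,13) (15,13) (14,14) (11,16) (5,44/3)]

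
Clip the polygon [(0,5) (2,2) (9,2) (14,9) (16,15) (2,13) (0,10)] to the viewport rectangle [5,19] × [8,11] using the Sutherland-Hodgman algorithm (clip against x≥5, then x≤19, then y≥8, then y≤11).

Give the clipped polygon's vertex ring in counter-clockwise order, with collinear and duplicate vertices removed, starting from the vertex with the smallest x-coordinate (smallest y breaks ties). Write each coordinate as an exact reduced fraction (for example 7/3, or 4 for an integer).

Clipped polygon: [(5,8) (93/7,8) (14,9) (44/3,11) (5,11)]

1. After x ≥ 5: [(5,2) (9,2) (14,9) (16,15) (5,94/7)]
2. After x ≤ 19: [(5,2) (9,2) (14,9) (16,15) (5,94/7)]
3. After y ≥ 8: [(5,8) (93/7,8) (14,9) (16,15) (5,94/7)]
4. After y ≤ 11: [(5,11) (5,8) (93/7,8) (14,9) (44/3,11)]
5. Canonical ring: [(5,8) (93/7,8) (14,9) (44/3,11) (5,11)]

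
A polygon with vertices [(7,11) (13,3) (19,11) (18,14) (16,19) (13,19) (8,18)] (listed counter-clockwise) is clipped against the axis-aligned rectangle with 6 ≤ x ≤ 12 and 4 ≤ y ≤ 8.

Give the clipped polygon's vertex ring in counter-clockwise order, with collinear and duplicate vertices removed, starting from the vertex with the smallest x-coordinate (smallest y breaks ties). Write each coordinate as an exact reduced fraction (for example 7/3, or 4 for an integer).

1. After x ≥ 6: [(7,11) (13,3) (19,11) (18,14) (16,19) (13,19) (8,18)]
2. After x ≤ 12: [(7,11) (12,13/3) (12,94/5) (8,18)]
3. After y ≥ 4: [(7,11) (12,13/3) (12,94/5) (8,18)]
4. After y ≤ 8: [(37/4,8) (12,13/3) (12,8)]
5. Canonical ring: [(37/4,8) (12,13/3) (12,8)]

Clipped polygon: [(37/4,8) (12,13/3) (12,8)]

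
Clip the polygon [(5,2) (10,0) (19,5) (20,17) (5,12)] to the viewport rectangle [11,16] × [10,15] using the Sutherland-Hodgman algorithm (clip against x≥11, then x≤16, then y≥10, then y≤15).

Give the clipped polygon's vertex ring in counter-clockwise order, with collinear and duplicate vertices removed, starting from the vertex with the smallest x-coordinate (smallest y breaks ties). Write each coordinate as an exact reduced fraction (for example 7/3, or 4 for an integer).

1. After x ≥ 11: [(11,5/9) (19,5) (20,17) (11,14)]
2. After x ≤ 16: [(11,5/9) (16,10/3) (16,47/3) (11,14)]
3. After y ≥ 10: [(11,10) (16,10) (16,47/3) (11,14)]
4. After y ≤ 15: [(11,10) (16,10) (16,15) (14,15) (11,14)]
5. Canonical ring: [(11,10) (16,10) (16,15) (14,15) (11,14)]

Clipped polygon: [(11,10) (16,10) (16,15) (14,15) (11,14)]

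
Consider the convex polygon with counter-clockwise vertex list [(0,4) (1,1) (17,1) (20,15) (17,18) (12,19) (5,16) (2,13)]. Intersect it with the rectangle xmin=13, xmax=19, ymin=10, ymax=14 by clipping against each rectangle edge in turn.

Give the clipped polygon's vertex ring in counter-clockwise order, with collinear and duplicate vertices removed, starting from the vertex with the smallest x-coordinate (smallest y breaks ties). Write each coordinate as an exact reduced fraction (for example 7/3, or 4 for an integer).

Clipped polygon: [(13,10) (265/14,10) (19,31/3) (19,14) (13,14)]

1. After x ≥ 13: [(13,1) (17,1) (20,15) (17,18) (13,94/5)]
2. After x ≤ 19: [(13,1) (17,1) (19,31/3) (19,16) (17,18) (13,94/5)]
3. After y ≥ 10: [(13,10) (265/14,10) (19,31/3) (19,16) (17,18) (13,94/5)]
4. After y ≤ 14: [(13,14) (13,10) (265/14,10) (19,31/3) (19,14)]
5. Canonical ring: [(13,10) (265/14,10) (19,31/3) (19,14) (13,14)]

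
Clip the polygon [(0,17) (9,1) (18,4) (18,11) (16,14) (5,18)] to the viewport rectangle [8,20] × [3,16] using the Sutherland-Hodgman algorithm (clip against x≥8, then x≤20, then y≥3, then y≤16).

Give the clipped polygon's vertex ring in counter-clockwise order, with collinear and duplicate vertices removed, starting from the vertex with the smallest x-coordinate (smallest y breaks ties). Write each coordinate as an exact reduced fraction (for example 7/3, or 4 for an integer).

Clipped polygon: [(8,3) (15,3) (18,4) (18,11) (16,14) (21/2,16) (8,16)]

1. After x ≥ 8: [(8,25/9) (9,1) (18,4) (18,11) (16,14) (8,186/11)]
2. After x ≤ 20: [(8,25/9) (9,1) (18,4) (18,11) (16,14) (8,186/11)]
3. After y ≥ 3: [(8,3) (15,3) (18,4) (18,11) (16,14) (8,186/11)]
4. After y ≤ 16: [(8,16) (8,3) (15,3) (18,4) (18,11) (16,14) (21/2,16)]
5. Canonical ring: [(8,3) (15,3) (18,4) (18,11) (16,14) (21/2,16) (8,16)]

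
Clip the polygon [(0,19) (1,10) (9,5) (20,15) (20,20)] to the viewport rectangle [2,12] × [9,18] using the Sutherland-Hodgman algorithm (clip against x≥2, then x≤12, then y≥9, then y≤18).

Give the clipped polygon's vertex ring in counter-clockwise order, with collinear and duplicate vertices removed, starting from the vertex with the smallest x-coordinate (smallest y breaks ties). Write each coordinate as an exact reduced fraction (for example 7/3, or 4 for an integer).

Clipped polygon: [(2,75/8) (13/5,9) (12,9) (12,18) (2,18)]

1. After x ≥ 2: [(2,191/10) (2,75/8) (9,5) (20,15) (20,20)]
2. After x ≤ 12: [(12,98/5) (2,191/10) (2,75/8) (9,5) (12,85/11)]
3. After y ≥ 9: [(12,9) (12,98/5) (2,191/10) (2,75/8) (13/5,9)]
4. After y ≤ 18: [(12,9) (12,18) (2,18) (2,75/8) (13/5,9)]
5. Canonical ring: [(2,75/8) (13/5,9) (12,9) (12,18) (2,18)]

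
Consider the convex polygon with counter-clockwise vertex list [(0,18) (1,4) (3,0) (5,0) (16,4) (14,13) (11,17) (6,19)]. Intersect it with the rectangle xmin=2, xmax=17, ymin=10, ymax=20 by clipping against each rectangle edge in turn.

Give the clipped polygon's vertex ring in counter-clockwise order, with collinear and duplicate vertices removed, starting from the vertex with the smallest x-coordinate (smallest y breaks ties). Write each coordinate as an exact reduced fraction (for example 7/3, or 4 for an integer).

1. After x ≥ 2: [(2,55/3) (2,2) (3,0) (5,0) (16,4) (14,13) (11,17) (6,19)]
2. After x ≤ 17: [(2,55/3) (2,2) (3,0) (5,0) (16,4) (14,13) (11,17) (6,19)]
3. After y ≥ 10: [(2,55/3) (2,10) (44/3,10) (14,13) (11,17) (6,19)]
4. After y ≤ 20: [(2,55/3) (2,10) (44/3,10) (14,13) (11,17) (6,19)]
5. Canonical ring: [(2,10) (44/3,10) (14,13) (11,17) (6,19) (2,55/3)]

Clipped polygon: [(2,10) (44/3,10) (14,13) (11,17) (6,19) (2,55/3)]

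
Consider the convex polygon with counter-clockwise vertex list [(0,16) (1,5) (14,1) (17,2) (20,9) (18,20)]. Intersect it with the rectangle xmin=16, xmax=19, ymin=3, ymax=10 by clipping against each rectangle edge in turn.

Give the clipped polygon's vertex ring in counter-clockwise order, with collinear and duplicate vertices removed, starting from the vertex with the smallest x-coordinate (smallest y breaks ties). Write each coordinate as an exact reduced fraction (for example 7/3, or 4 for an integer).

1. After x ≥ 16: [(16,176/9) (16,5/3) (17,2) (20,9) (18,20)]
2. After x ≤ 19: [(16,176/9) (16,5/3) (17,2) (19,20/3) (19,29/2) (18,20)]
3. After y ≥ 3: [(16,176/9) (16,3) (122/7,3) (19,20/3) (19,29/2) (18,20)]
4. After y ≤ 10: [(16,10) (16,3) (122/7,3) (19,20/3) (19,10)]
5. Canonical ring: [(16,3) (122/7,3) (19,20/3) (19,10) (16,10)]

Clipped polygon: [(16,3) (122/7,3) (19,20/3) (19,10) (16,10)]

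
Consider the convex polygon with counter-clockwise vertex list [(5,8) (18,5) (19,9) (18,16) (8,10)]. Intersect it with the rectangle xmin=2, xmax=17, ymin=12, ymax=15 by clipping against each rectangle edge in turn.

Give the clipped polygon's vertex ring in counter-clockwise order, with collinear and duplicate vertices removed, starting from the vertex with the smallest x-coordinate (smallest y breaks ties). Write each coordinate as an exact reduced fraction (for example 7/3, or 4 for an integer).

Clipped polygon: [(34/3,12) (17,12) (17,15) (49/3,15)]

1. After x ≥ 2: [(5,8) (18,5) (19,9) (18,16) (8,10)]
2. After x ≤ 17: [(5,8) (17,68/13) (17,77/5) (8,10)]
3. After y ≥ 12: [(17,12) (17,77/5) (34/3,12)]
4. After y ≤ 15: [(17,12) (17,15) (49/3,15) (34/3,12)]
5. Canonical ring: [(34/3,12) (17,12) (17,15) (49/3,15)]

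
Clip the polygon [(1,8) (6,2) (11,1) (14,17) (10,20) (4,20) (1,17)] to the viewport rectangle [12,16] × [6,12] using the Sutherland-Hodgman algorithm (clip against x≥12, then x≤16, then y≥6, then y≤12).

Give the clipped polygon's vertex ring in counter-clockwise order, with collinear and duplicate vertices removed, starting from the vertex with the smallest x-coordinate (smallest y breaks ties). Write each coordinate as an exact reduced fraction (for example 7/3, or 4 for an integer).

Clipped polygon: [(12,19/3) (209/16,12) (12,12)]

1. After x ≥ 12: [(12,19/3) (14,17) (12,37/2)]
2. After x ≤ 16: [(12,19/3) (14,17) (12,37/2)]
3. After y ≥ 6: [(12,19/3) (14,17) (12,37/2)]
4. After y ≤ 12: [(12,12) (12,19/3) (209/16,12)]
5. Canonical ring: [(12,19/3) (209/16,12) (12,12)]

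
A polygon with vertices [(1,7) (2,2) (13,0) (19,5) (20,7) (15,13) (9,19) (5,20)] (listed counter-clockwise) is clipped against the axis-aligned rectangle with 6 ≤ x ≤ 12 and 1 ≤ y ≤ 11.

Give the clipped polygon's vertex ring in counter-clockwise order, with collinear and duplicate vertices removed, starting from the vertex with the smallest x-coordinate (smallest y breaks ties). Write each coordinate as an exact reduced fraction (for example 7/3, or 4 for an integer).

1. After x ≥ 6: [(6,14/11) (13,0) (19,5) (20,7) (15,13) (9,19) (6,79/4)]
2. After x ≤ 12: [(6,14/11) (12,2/11) (12,16) (9,19) (6,79/4)]
3. After y ≥ 1: [(6,14/11) (15/2,1) (12,1) (12,16) (9,19) (6,79/4)]
4. After y ≤ 11: [(6,11) (6,14/11) (15/2,1) (12,1) (12,11)]
5. Canonical ring: [(6,14/11) (15/2,1) (12,1) (12,11) (6,11)]

Clipped polygon: [(6,14/11) (15/2,1) (12,1) (12,11) (6,11)]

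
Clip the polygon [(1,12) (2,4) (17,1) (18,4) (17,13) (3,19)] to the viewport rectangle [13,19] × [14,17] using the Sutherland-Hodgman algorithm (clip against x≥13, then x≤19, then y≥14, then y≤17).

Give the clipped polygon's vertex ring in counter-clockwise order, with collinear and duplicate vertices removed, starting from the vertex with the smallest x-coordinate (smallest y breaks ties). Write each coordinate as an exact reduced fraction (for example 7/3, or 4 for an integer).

Clipped polygon: [(13,14) (44/3,14) (13,103/7)]

1. After x ≥ 13: [(13,9/5) (17,1) (18,4) (17,13) (13,103/7)]
2. After x ≤ 19: [(13,9/5) (17,1) (18,4) (17,13) (13,103/7)]
3. After y ≥ 14: [(13,14) (44/3,14) (13,103/7)]
4. After y ≤ 17: [(13,14) (44/3,14) (13,103/7)]
5. Canonical ring: [(13,14) (44/3,14) (13,103/7)]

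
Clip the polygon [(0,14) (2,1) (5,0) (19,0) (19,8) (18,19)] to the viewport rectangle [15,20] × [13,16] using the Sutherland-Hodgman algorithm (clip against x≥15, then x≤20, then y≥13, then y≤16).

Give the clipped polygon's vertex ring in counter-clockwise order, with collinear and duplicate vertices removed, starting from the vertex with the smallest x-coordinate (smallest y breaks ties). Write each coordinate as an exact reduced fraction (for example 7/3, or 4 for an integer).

1. After x ≥ 15: [(15,109/6) (15,0) (19,0) (19,8) (18,19)]
2. After x ≤ 20: [(15,109/6) (15,0) (19,0) (19,8) (18,19)]
3. After y ≥ 13: [(15,109/6) (15,13) (204/11,13) (18,19)]
4. After y ≤ 16: [(15,16) (15,13) (204/11,13) (201/11,16)]
5. Canonical ring: [(15,13) (204/11,13) (201/11,16) (15,16)]

Clipped polygon: [(15,13) (204/11,13) (201/11,16) (15,16)]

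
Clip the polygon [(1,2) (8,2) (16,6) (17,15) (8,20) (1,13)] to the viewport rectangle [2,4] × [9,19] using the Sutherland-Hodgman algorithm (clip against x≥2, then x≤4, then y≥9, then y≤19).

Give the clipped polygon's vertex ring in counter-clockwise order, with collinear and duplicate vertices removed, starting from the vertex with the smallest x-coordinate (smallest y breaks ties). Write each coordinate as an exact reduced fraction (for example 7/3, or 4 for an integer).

1. After x ≥ 2: [(2,2) (8,2) (16,6) (17,15) (8,20) (2,14)]
2. After x ≤ 4: [(2,2) (4,2) (4,16) (2,14)]
3. After y ≥ 9: [(2,9) (4,9) (4,16) (2,14)]
4. After y ≤ 19: [(2,9) (4,9) (4,16) (2,14)]
5. Canonical ring: [(2,9) (4,9) (4,16) (2,14)]

Clipped polygon: [(2,9) (4,9) (4,16) (2,14)]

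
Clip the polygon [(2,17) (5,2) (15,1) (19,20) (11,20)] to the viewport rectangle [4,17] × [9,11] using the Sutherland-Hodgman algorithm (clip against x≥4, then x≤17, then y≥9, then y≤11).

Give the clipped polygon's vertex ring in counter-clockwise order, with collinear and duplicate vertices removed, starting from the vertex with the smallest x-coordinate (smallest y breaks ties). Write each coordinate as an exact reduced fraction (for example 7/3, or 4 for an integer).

1. After x ≥ 4: [(4,53/3) (4,7) (5,2) (15,1) (19,20) (11,20)]
2. After x ≤ 17: [(4,53/3) (4,7) (5,2) (15,1) (17,21/2) (17,20) (11,20)]
3. After y ≥ 9: [(4,53/3) (4,9) (317/19,9) (17,21/2) (17,20) (11,20)]
4. After y ≤ 11: [(4,11) (4,9) (317/19,9) (17,21/2) (17,11)]
5. Canonical ring: [(4,9) (317/19,9) (17,21/2) (17,11) (4,11)]

Clipped polygon: [(4,9) (317/19,9) (17,21/2) (17,11) (4,11)]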